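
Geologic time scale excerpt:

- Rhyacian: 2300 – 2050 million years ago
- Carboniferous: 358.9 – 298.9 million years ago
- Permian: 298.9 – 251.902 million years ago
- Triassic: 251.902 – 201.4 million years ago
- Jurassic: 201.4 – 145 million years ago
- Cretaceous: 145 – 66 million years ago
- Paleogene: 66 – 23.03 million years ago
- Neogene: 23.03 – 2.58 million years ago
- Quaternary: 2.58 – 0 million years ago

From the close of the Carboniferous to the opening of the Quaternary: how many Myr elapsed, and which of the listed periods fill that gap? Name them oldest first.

296.32 million years; Permian, Triassic, Jurassic, Cretaceous, Paleogene, Neogene

End of Carboniferous = 298.9 Ma; start of Quaternary = 2.58 Ma.
Gap = 298.9 − 2.58 = 296.32 Myr.
Periods wholly inside 298.9–2.58 Ma: Permian (298.9–251.902), Triassic (251.902–201.4), Jurassic (201.4–145), Cretaceous (145–66), Paleogene (66–23.03), Neogene (23.03–2.58).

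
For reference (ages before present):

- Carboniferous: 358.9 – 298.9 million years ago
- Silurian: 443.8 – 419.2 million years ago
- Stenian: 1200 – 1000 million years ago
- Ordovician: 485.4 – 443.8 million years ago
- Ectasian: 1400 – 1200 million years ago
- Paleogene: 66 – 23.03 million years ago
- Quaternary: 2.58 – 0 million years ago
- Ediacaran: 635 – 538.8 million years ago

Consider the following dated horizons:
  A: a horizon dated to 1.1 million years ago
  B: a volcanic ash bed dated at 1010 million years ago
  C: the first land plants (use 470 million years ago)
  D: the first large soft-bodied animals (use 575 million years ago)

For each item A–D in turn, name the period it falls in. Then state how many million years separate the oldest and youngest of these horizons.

A — Quaternary; B — Stenian; C — Ordovician; D — Ediacaran; span 1008.9 million years

A: 1.1 Ma lies in 2.58–0 Ma, so Quaternary.
B: 1010 Ma lies in 1200–1000 Ma, so Stenian.
C: 470 Ma lies in 485.4–443.8 Ma, so Ordovician.
D: 575 Ma lies in 635–538.8 Ma, so Ediacaran.
Oldest = 1010 Ma, youngest = 1.1 Ma → span 1008.9 Myr.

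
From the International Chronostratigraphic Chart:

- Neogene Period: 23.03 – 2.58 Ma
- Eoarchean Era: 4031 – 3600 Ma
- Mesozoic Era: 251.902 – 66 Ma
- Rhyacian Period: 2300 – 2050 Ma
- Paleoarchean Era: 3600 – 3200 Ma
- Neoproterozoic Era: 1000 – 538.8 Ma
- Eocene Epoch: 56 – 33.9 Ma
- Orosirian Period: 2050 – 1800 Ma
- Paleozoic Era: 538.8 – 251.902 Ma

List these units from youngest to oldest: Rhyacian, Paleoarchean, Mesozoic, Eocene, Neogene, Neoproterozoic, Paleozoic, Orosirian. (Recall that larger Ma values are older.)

Neogene, Eocene, Mesozoic, Paleozoic, Neoproterozoic, Orosirian, Rhyacian, Paleoarchean

Read off each span (Ma): Rhyacian 2300–2050; Paleoarchean 3600–3200; Mesozoic 251.902–66; Eocene 56–33.9; Neogene 23.03–2.58; Neoproterozoic 1000–538.8; Paleozoic 538.8–251.902; Orosirian 2050–1800.
Larger Ma is older, so oldest→youngest is Paleoarchean, Rhyacian, Orosirian, Neoproterozoic, Paleozoic, Mesozoic, Eocene, Neogene; reverse it for youngest→oldest.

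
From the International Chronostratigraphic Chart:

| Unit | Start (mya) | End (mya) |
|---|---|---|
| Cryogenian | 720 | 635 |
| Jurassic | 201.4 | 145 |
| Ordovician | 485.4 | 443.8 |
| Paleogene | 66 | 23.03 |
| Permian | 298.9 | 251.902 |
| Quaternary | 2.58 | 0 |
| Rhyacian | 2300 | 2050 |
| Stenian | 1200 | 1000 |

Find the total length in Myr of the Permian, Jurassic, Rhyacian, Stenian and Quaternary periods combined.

555.978 million years

Each duration: Permian = 46.998; Jurassic = 56.4; Rhyacian = 250; Stenian = 200; Quaternary = 2.58.
Sum: 46.998 + 56.4 + 250 + 200 + 2.58 = 555.978 Myr.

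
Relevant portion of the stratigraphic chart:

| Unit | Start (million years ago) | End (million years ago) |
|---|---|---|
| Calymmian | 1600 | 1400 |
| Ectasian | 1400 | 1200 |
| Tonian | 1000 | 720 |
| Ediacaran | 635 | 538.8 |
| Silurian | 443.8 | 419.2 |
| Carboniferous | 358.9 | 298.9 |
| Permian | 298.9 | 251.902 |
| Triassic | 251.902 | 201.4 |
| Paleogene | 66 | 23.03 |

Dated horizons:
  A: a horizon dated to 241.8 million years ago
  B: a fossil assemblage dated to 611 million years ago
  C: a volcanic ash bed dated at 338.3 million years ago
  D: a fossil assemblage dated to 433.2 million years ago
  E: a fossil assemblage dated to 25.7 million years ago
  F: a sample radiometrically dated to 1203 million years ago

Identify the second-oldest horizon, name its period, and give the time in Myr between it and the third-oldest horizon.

Sorted oldest-first by Ma: F (1203), B (611), D (433.2), C (338.3), A (241.8), E (25.7).
The second oldest is B at 611 Ma, which lies in 635–538.8 Ma: the Ediacaran.
The third oldest is D at 433.2 Ma; separation = |611 − 433.2| = 177.8 Myr.

B, in the Ediacaran; 177.8 million years to D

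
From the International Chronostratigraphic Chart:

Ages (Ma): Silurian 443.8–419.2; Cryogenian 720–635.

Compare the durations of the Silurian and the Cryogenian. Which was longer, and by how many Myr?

Silurian: 443.8 − 419.2 = 24.6 Myr.
Cryogenian: 720 − 635 = 85 Myr.
Difference: 85 − 24.6 = 60.4 Myr, so the Cryogenian was longer.

Cryogenian, by 60.4 million years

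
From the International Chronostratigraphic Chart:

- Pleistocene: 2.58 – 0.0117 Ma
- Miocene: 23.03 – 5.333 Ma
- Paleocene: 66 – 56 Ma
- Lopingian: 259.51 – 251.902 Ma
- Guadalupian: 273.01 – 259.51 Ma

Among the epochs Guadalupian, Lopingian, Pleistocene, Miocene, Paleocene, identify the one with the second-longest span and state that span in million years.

Durations: Guadalupian 13.5; Lopingian 7.608; Pleistocene 2.5683; Miocene 17.697; Paleocene 10 Myr.
Sorted longest-first: Miocene (17.697), Guadalupian (13.5), Paleocene (10), Lopingian (7.608), Pleistocene (2.5683).
The second longest is Guadalupian at 13.5 Myr.

Guadalupian, 13.5 million years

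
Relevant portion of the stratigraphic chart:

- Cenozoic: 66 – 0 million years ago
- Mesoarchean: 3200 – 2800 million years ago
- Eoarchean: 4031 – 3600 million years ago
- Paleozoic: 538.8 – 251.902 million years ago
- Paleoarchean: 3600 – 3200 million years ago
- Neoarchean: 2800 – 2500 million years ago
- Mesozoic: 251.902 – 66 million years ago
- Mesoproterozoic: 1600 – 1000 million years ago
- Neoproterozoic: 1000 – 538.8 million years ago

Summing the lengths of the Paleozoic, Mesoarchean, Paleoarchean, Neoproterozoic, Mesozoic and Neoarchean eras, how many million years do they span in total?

Duration is start − end for each: (538.8 − 251.902) + (3200 − 2800) + (3600 − 3200) + (1000 − 538.8) + (251.902 − 66) + (2800 − 2500).
That is 286.898 + 400 + 400 + 461.2 + 185.902 + 300, which totals 2034 million years.

2034 million years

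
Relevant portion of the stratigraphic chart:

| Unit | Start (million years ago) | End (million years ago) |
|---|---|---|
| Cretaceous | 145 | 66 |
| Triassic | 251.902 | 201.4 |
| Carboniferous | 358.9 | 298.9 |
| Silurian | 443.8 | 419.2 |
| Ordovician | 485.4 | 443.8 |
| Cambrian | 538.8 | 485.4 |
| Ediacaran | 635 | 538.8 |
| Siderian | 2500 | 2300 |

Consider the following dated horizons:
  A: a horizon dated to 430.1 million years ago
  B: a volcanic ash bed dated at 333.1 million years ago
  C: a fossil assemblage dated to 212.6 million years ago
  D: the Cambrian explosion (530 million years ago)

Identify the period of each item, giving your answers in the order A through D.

A — Silurian; B — Carboniferous; C — Triassic; D — Cambrian

Match each age against the start–end ranges in the excerpt: A = 430.1 Ma → Silurian (443.8–419.2); B = 333.1 Ma → Carboniferous (358.9–298.9); C = 212.6 Ma → Triassic (251.902–201.4); D = 530 Ma → Cambrian (538.8–485.4).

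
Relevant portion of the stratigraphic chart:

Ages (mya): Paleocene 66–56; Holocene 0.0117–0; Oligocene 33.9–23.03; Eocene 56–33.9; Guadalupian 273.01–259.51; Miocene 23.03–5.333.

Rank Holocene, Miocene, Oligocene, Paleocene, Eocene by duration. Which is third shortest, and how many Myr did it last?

Oligocene, 10.87 million years

Durations: Holocene 0.0117; Miocene 17.697; Oligocene 10.87; Paleocene 10; Eocene 22.1 Myr.
Sorted shortest-first: Holocene (0.0117), Paleocene (10), Oligocene (10.87), Miocene (17.697), Eocene (22.1).
The third shortest is Oligocene at 10.87 Myr.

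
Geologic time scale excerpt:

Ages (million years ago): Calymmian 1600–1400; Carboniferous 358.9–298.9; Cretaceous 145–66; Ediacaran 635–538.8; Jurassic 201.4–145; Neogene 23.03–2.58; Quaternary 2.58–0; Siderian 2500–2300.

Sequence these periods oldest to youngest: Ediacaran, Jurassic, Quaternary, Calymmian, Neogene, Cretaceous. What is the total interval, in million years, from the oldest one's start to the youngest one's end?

Calymmian, Ediacaran, Jurassic, Cretaceous, Neogene, Quaternary; total span 1600 Myr

From the excerpt: Ediacaran 635–538.8; Jurassic 201.4–145; Quaternary 2.58–0; Calymmian 1600–1400; Neogene 23.03–2.58; Cretaceous 145–66 (Ma).
Larger Ma is earlier, so the oldest is Calymmian and the youngest is Quaternary; oldest to youngest: Calymmian, Ediacaran, Jurassic, Cretaceous, Neogene, Quaternary.
Oldest start 1600 minus youngest end 0 gives 1600 Myr overall.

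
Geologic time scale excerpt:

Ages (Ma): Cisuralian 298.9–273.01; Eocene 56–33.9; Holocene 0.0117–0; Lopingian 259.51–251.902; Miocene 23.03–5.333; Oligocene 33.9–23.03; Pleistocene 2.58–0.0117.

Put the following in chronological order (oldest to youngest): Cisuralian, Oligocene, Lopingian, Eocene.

Cisuralian, Lopingian, Eocene, Oligocene

Sorting by start age (descending Ma, since larger Ma = older): Cisuralian began 298.9, Lopingian began 259.51, Eocene began 56, Oligocene began 33.9.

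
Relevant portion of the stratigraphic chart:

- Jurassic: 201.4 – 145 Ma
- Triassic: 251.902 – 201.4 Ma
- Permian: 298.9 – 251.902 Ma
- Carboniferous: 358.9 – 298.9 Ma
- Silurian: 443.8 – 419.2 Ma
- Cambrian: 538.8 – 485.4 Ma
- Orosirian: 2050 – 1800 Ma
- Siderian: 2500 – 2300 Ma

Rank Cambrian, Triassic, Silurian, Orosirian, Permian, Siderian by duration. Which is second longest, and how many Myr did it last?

Start − end for each: Cambrian 538.8 − 485.4 = 53.4; Triassic 251.902 − 201.4 = 50.502; Silurian 443.8 − 419.2 = 24.6; Orosirian 2050 − 1800 = 250; Permian 298.9 − 251.902 = 46.998; Siderian 2500 − 2300 = 200.
Ranking these from longest: Orosirian > Siderian > Cambrian > Triassic > Permian > Silurian.
Position 2 in that ranking is Siderian, which lasted 200 Myr.

Siderian, 200 million years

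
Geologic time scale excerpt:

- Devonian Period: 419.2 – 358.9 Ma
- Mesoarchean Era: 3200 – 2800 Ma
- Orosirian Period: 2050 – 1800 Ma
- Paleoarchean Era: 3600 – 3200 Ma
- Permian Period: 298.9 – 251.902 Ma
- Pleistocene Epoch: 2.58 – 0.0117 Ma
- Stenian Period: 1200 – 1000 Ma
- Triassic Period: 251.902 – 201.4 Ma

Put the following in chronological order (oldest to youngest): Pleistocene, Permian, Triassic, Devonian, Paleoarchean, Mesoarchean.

Paleoarchean, then Mesoarchean, then Devonian, then Permian, then Triassic, then Pleistocene

The oldest of these is Paleoarchean (starts 3600 Ma) and the youngest is Pleistocene (ends 0.0117 Ma).
In between, by decreasing start age: Mesoarchean (3200), Devonian (419.2), Permian (298.9), Triassic (251.902).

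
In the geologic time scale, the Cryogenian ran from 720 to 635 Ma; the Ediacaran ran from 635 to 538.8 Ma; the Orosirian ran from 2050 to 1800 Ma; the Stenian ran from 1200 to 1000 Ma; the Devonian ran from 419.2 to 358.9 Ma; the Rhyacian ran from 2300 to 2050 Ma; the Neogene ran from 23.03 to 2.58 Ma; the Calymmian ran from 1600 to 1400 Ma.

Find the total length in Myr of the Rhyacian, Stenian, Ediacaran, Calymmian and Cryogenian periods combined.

Each duration: Rhyacian = 250; Stenian = 200; Ediacaran = 96.2; Calymmian = 200; Cryogenian = 85.
Sum: 250 + 200 + 96.2 + 200 + 85 = 831.2 Myr.

831.2 million years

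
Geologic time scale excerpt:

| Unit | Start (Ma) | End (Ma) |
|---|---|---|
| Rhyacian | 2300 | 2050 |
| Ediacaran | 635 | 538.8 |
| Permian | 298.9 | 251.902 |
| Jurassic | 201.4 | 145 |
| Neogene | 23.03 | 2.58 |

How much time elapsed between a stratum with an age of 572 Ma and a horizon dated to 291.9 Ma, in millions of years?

572 − 291.9 = 280.1 million years.

280.1 million years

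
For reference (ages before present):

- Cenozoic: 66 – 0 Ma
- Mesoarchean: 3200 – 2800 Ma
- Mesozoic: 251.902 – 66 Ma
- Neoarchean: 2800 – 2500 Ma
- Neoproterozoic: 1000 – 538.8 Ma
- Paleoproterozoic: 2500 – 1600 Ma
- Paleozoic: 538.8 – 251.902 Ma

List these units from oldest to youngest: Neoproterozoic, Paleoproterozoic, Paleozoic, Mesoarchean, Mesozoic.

Mesoarchean, Paleoproterozoic, Neoproterozoic, Paleozoic, Mesozoic

Read off each span (Ma): Neoproterozoic 1000–538.8; Paleoproterozoic 2500–1600; Paleozoic 538.8–251.902; Mesoarchean 3200–2800; Mesozoic 251.902–66.
Larger Ma is older, so oldest→youngest is Mesoarchean, Paleoproterozoic, Neoproterozoic, Paleozoic, Mesozoic.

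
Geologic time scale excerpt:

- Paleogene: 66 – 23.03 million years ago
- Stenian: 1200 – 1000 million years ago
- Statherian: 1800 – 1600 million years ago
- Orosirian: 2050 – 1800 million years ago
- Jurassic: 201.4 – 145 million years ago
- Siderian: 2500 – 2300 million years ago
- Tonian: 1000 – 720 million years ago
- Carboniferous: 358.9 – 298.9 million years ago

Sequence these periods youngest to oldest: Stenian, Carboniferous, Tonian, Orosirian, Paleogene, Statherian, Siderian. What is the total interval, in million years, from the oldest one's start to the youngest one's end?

Start ages (Ma): Siderian 2500, Orosirian 2050, Statherian 1800, Stenian 1200, Tonian 1000, Carboniferous 358.9, Paleogene 66.
Ordered youngest to oldest: Paleogene, Carboniferous, Tonian, Stenian, Statherian, Orosirian, Siderian.
Span = 2500 − 23.03 = 2476.97 Myr.

Paleogene, Carboniferous, Tonian, Stenian, Statherian, Orosirian, Siderian; total span 2476.97 Myr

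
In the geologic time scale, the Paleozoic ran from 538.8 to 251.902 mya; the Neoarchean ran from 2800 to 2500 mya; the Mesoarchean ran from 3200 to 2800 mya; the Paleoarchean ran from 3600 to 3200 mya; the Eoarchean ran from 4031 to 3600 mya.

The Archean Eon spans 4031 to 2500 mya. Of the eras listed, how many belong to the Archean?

Eras inside 4031–2500 Ma: Eoarchean, Paleoarchean, Mesoarchean, Neoarchean — 4 in total.

4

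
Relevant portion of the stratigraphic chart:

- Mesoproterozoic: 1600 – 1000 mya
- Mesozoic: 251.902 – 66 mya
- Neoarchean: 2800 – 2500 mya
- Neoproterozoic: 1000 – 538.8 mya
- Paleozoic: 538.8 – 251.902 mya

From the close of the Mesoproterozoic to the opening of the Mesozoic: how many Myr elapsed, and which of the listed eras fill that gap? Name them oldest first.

748.098 million years; Neoproterozoic, Paleozoic

The Mesoproterozoic closes at 1000 Ma and the Mesozoic opens at 251.902 Ma, so the interval is 1000 − 251.902 = 748.098 Myr.
An era fits inside if it starts at or after 1000 Ma and ends at or before 251.902 Ma; oldest first that gives Neoproterozoic, Paleozoic.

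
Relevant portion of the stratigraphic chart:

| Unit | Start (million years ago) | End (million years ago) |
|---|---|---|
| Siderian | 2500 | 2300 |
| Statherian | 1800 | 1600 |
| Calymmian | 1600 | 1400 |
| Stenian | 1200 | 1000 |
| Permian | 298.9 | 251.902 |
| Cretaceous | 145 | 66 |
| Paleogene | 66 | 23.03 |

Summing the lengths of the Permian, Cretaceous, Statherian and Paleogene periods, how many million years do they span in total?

Each duration: Permian = 46.998; Cretaceous = 79; Statherian = 200; Paleogene = 42.97.
Sum: 46.998 + 79 + 200 + 42.97 = 368.968 Myr.

368.968 million years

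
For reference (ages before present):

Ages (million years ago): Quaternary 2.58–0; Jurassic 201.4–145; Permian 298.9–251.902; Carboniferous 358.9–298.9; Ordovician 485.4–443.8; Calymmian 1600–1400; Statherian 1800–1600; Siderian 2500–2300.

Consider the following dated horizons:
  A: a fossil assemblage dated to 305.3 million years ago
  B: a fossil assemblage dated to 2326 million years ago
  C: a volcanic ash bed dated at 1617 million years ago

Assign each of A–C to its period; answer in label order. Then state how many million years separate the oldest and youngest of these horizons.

Match each age against the start–end ranges in the excerpt: A = 305.3 Ma → Carboniferous (358.9–298.9); B = 2326 Ma → Siderian (2500–2300); C = 1617 Ma → Statherian (1800–1600).
The largest age is 2326 Ma and the smallest is 305.3 Ma; their difference is 2020.7 Myr.

A — Carboniferous; B — Siderian; C — Statherian; span 2020.7 million years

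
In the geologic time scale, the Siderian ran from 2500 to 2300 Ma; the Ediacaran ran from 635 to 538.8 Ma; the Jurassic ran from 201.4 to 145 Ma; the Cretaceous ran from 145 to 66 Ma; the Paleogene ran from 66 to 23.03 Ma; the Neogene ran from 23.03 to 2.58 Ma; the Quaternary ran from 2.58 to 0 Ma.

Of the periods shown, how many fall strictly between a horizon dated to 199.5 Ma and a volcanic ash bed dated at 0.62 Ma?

199.5 Ma sits inside the Jurassic (201.4–145) and 0.62 Ma inside the Quaternary (2.58–0); neither of those is wholly between the two dates.
The listed periods lying completely between them are Cretaceous, Paleogene, Neogene — 3 in all.

3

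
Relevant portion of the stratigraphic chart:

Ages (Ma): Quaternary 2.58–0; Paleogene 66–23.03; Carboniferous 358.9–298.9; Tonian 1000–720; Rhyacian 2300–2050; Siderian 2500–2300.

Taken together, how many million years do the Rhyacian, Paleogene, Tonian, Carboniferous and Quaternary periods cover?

635.55 million years

Each duration: Rhyacian = 250; Paleogene = 42.97; Tonian = 280; Carboniferous = 60; Quaternary = 2.58.
Sum: 250 + 42.97 + 280 + 60 + 2.58 = 635.55 Myr.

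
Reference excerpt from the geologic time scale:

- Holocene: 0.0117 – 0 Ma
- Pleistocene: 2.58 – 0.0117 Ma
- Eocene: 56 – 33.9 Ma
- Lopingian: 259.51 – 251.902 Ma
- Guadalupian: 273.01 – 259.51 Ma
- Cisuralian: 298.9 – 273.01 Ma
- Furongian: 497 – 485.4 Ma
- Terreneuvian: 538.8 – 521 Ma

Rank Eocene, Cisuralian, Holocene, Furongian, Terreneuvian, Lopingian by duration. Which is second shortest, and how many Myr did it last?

Start − end for each: Eocene 56 − 33.9 = 22.1; Cisuralian 298.9 − 273.01 = 25.89; Holocene 0.0117 − 0 = 0.0117; Furongian 497 − 485.4 = 11.6; Terreneuvian 538.8 − 521 = 17.8; Lopingian 259.51 − 251.902 = 7.608.
Ranking these from shortest: Holocene < Lopingian < Furongian < Terreneuvian < Eocene < Cisuralian.
Position 2 in that ranking is Lopingian, which lasted 7.608 Myr.

Lopingian, 7.608 million years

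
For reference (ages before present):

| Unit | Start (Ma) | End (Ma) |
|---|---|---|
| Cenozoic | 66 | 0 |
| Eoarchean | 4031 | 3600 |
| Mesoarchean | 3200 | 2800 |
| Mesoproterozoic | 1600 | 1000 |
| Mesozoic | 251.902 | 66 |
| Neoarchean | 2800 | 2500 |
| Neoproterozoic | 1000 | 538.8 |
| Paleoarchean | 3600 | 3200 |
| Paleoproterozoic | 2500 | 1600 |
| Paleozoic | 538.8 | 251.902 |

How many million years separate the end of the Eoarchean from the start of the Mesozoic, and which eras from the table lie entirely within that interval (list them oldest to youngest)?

End of Eoarchean = 3600 Ma; start of Mesozoic = 251.902 Ma.
Gap = 3600 − 251.902 = 3348.098 Myr.
Eras wholly inside 3600–251.902 Ma: Paleoarchean (3600–3200), Mesoarchean (3200–2800), Neoarchean (2800–2500), Paleoproterozoic (2500–1600), Mesoproterozoic (1600–1000), Neoproterozoic (1000–538.8), Paleozoic (538.8–251.902).

3348.098 million years; Paleoarchean, Mesoarchean, Neoarchean, Paleoproterozoic, Mesoproterozoic, Neoproterozoic, Paleozoic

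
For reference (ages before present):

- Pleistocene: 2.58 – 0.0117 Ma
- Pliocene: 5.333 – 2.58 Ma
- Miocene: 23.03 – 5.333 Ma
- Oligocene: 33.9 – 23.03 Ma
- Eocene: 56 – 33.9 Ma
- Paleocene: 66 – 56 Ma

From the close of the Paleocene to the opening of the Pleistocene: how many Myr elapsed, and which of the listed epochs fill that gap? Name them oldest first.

53.42 million years; Eocene, Oligocene, Miocene, Pliocene

End of Paleocene = 56 Ma; start of Pleistocene = 2.58 Ma.
Gap = 56 − 2.58 = 53.42 Myr.
Epochs wholly inside 56–2.58 Ma: Eocene (56–33.9), Oligocene (33.9–23.03), Miocene (23.03–5.333), Pliocene (5.333–2.58).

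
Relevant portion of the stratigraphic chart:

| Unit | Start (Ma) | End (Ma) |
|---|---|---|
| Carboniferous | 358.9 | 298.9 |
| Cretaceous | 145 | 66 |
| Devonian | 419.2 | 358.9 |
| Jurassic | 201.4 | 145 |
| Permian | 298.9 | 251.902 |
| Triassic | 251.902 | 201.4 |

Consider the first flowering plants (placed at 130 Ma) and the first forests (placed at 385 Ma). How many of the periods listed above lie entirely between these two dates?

The older date is 385 Ma and the younger is 130 Ma.
Periods with start < 385 and end > 130 Ma: Carboniferous (358.9–298.9), Permian (298.9–251.902), Triassic (251.902–201.4), Jurassic (201.4–145).
That is 4 complete periods.

4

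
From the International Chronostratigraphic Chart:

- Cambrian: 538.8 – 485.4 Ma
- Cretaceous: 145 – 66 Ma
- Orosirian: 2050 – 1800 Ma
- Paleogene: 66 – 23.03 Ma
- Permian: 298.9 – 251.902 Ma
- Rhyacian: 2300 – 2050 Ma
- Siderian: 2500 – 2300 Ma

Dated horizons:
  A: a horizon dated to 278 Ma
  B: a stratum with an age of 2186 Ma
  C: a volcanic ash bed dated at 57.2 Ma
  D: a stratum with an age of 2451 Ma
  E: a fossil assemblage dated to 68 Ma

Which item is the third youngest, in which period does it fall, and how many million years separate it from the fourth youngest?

A, in the Permian; 1908 million years to B

Smaller Ma means younger, so youngest first: C 57.2 < E 68 < A 278 < B 2186 < D 2451.
Counting 3 along gives A (278 Ma); the excerpt puts that inside the Permian, 298.9–251.902 Ma.
Next in line is B (2186 Ma), and 2186 − 278 = 1908 Myr.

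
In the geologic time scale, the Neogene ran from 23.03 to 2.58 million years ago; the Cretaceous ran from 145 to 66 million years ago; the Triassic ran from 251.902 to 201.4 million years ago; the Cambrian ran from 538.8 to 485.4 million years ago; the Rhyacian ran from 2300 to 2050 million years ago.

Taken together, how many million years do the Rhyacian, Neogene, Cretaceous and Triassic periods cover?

399.952 million years

Each duration: Rhyacian = 250; Neogene = 20.45; Cretaceous = 79; Triassic = 50.502.
Sum: 250 + 20.45 + 79 + 50.502 = 399.952 Myr.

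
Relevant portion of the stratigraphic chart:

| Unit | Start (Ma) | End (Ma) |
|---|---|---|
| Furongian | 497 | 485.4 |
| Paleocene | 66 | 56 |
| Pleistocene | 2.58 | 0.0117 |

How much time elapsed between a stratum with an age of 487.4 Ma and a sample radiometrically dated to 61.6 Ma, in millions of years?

425.8 million years

487.4 − 61.6 = 425.8 million years.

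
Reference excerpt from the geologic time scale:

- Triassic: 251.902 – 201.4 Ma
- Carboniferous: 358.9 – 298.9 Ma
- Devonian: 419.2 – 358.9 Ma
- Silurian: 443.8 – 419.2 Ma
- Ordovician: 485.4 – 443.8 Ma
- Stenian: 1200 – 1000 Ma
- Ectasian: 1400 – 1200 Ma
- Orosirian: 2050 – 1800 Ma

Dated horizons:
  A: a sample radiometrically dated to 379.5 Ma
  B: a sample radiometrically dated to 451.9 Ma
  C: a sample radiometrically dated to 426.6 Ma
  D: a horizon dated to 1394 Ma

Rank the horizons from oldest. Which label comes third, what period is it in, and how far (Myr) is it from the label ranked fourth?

Larger Ma means older, so oldest first: D 1394 > B 451.9 > C 426.6 > A 379.5.
Counting 3 along gives C (426.6 Ma); the excerpt puts that inside the Silurian, 443.8–419.2 Ma.
Next in line is A (379.5 Ma), and 426.6 − 379.5 = 47.1 Myr.

C, in the Silurian; 47.1 million years to A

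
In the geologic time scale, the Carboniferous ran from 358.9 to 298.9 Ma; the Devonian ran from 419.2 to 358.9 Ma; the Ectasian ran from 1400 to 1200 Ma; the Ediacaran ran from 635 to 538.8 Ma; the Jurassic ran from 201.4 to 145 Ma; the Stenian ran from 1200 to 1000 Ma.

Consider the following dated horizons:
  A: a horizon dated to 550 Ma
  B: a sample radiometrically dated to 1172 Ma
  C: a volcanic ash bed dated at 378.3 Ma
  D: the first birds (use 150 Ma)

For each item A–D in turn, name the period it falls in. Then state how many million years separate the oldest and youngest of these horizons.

A: 550 Ma lies in 635–538.8 Ma, so Ediacaran.
B: 1172 Ma lies in 1200–1000 Ma, so Stenian.
C: 378.3 Ma lies in 419.2–358.9 Ma, so Devonian.
D: 150 Ma lies in 201.4–145 Ma, so Jurassic.
Oldest = 1172 Ma, youngest = 150 Ma → span 1022 Myr.

A — Ediacaran; B — Stenian; C — Devonian; D — Jurassic; span 1022 million years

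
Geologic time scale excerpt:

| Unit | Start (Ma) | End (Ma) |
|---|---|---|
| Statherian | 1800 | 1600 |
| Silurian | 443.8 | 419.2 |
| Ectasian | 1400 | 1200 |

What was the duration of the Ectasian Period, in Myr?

200 million years

1400 − 1200 = 200 million years.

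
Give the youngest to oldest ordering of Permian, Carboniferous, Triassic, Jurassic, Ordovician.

Era membership (oldest first within each) — Paleozoic: Ordovician, Carboniferous, Permian; Mesozoic: Triassic, Jurassic. Paleozoic precedes Mesozoic, which precedes Cenozoic. Concatenating the groups in that era order and then reversing gives youngest to oldest.

Jurassic, then Triassic, then Permian, then Carboniferous, then Ordovician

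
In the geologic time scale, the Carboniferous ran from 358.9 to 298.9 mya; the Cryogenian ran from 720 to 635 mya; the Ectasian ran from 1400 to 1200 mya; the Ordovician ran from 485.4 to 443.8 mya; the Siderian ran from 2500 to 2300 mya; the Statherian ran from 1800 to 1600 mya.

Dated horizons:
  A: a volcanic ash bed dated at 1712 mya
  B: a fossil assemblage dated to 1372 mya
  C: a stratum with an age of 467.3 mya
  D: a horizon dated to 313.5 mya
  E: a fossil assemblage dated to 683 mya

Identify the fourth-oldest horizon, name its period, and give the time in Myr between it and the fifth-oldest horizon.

C, in the Ordovician; 153.8 million years to D

Larger Ma means older, so oldest first: A 1712 > B 1372 > E 683 > C 467.3 > D 313.5.
Counting 4 along gives C (467.3 Ma); the excerpt puts that inside the Ordovician, 485.4–443.8 Ma.
Next in line is D (313.5 Ma), and 467.3 − 313.5 = 153.8 Myr.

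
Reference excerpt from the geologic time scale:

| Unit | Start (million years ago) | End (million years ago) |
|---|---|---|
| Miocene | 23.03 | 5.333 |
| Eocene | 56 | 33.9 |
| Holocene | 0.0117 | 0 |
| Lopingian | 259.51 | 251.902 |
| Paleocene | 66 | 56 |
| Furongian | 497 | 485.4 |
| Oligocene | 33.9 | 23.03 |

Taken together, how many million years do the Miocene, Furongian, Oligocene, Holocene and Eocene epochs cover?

62.2787 million years

Each duration: Miocene = 17.697; Furongian = 11.6; Oligocene = 10.87; Holocene = 0.0117; Eocene = 22.1.
Sum: 17.697 + 11.6 + 10.87 + 0.0117 + 22.1 = 62.2787 Myr.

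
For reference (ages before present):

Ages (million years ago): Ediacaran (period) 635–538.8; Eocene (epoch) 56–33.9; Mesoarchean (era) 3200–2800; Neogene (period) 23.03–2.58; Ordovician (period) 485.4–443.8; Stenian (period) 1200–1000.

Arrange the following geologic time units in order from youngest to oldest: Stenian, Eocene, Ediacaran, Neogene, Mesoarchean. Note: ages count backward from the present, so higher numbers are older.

Neogene, then Eocene, then Ediacaran, then Stenian, then Mesoarchean

Sorting by start age (ascending Ma, since larger Ma = older): Neogene began 23.03, Eocene began 56, Ediacaran began 635, Stenian began 1200, Mesoarchean began 3200.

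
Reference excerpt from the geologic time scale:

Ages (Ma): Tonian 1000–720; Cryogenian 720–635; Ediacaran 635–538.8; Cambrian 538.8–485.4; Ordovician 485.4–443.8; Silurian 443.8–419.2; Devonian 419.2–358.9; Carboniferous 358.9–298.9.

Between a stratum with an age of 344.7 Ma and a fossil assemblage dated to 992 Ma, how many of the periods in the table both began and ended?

992 Ma sits inside the Tonian (1000–720) and 344.7 Ma inside the Carboniferous (358.9–298.9); neither of those is wholly between the two dates.
The listed periods lying completely between them are Cryogenian, Ediacaran, Cambrian, Ordovician, Silurian, Devonian — 6 in all.

6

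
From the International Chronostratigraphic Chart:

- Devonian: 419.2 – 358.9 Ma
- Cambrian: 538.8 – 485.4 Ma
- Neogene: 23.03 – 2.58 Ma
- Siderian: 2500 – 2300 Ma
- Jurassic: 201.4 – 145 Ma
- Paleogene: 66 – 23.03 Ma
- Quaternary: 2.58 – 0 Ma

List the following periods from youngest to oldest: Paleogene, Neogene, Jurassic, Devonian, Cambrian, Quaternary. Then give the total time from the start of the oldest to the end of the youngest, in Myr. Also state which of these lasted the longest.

Quaternary, Neogene, Paleogene, Jurassic, Devonian, Cambrian; total span 538.8 Myr; longest is Devonian

From the excerpt: Paleogene 66–23.03; Neogene 23.03–2.58; Jurassic 201.4–145; Devonian 419.2–358.9; Cambrian 538.8–485.4; Quaternary 2.58–0 (Ma).
Larger Ma is earlier, so the oldest is Cambrian and the youngest is Quaternary; youngest to oldest: Quaternary, Neogene, Paleogene, Jurassic, Devonian, Cambrian.
Oldest start 538.8 minus youngest end 0 gives 538.8 Myr overall.
Individual lengths (start − end): Paleogene 42.97; Quaternary 2.58; Neogene 20.45; Devonian 60.3; Jurassic 56.4; Cambrian 53.4. The largest is Devonian at 60.3 Myr.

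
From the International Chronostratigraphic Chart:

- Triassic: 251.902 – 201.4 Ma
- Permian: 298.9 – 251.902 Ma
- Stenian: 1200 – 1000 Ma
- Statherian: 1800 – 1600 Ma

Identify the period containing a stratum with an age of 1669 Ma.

Statherian

1669 Ma lies between 1800 and 1600 Ma, so it falls in the Statherian.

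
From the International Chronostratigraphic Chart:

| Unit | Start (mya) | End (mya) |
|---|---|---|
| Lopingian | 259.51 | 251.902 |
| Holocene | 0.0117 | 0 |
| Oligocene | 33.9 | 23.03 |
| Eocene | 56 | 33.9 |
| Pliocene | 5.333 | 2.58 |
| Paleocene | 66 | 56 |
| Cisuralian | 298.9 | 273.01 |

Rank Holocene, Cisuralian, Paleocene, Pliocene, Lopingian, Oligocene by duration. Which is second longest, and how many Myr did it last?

Start − end for each: Holocene 0.0117 − 0 = 0.0117; Cisuralian 298.9 − 273.01 = 25.89; Paleocene 66 − 56 = 10; Pliocene 5.333 − 2.58 = 2.753; Lopingian 259.51 − 251.902 = 7.608; Oligocene 33.9 − 23.03 = 10.87.
Ranking these from longest: Cisuralian > Oligocene > Paleocene > Lopingian > Pliocene > Holocene.
Position 2 in that ranking is Oligocene, which lasted 10.87 Myr.

Oligocene, 10.87 million years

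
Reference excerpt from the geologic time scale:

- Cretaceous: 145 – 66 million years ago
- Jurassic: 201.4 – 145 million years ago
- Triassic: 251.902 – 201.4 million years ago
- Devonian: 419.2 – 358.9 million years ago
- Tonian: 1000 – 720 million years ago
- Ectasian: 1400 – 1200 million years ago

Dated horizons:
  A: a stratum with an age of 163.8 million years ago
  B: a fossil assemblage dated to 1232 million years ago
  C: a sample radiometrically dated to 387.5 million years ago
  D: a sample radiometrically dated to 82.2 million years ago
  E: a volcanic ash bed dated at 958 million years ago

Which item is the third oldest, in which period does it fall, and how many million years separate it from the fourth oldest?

Sorted oldest-first by Ma: B (1232), E (958), C (387.5), A (163.8), D (82.2).
The third oldest is C at 387.5 Ma, which lies in 419.2–358.9 Ma: the Devonian.
The fourth oldest is A at 163.8 Ma; separation = |387.5 − 163.8| = 223.7 Myr.

C, in the Devonian; 223.7 million years to A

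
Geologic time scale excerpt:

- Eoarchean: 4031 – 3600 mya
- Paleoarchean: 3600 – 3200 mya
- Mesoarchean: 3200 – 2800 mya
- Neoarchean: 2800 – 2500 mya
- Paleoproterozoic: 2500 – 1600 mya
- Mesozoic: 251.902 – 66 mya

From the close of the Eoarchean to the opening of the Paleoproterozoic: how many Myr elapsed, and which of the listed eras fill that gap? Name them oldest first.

The Eoarchean closes at 3600 Ma and the Paleoproterozoic opens at 2500 Ma, so the interval is 3600 − 2500 = 1100 Myr.
An era fits inside if it starts at or after 3600 Ma and ends at or before 2500 Ma; oldest first that gives Paleoarchean, Mesoarchean, Neoarchean.

1100 million years; Paleoarchean, Mesoarchean, Neoarchean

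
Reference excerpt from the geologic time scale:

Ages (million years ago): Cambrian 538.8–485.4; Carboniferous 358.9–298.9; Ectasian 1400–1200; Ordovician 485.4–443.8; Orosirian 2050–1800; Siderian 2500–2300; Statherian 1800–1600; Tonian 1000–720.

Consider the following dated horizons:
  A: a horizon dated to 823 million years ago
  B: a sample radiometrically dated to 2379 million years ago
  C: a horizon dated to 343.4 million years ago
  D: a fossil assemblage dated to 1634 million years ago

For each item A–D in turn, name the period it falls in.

A — Tonian; B — Siderian; C — Carboniferous; D — Statherian

A: 823 Ma lies in 1000–720 Ma, so Tonian.
B: 2379 Ma lies in 2500–2300 Ma, so Siderian.
C: 343.4 Ma lies in 358.9–298.9 Ma, so Carboniferous.
D: 1634 Ma lies in 1800–1600 Ma, so Statherian.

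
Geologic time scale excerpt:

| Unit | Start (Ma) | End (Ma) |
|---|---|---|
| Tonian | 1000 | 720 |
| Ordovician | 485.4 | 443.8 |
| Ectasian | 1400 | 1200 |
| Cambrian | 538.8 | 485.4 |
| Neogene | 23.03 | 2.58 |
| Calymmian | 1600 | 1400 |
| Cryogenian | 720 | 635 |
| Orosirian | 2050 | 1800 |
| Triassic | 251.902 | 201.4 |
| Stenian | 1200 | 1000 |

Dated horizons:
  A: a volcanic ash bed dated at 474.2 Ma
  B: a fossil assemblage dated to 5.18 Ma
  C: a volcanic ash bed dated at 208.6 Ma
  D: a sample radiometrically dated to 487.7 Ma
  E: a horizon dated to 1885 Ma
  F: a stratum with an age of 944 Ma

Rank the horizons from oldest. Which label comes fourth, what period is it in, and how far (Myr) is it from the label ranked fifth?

Larger Ma means older, so oldest first: E 1885 > F 944 > D 487.7 > A 474.2 > C 208.6 > B 5.18.
Counting 4 along gives A (474.2 Ma); the excerpt puts that inside the Ordovician, 485.4–443.8 Ma.
Next in line is C (208.6 Ma), and 474.2 − 208.6 = 265.6 Myr.

A, in the Ordovician; 265.6 million years to C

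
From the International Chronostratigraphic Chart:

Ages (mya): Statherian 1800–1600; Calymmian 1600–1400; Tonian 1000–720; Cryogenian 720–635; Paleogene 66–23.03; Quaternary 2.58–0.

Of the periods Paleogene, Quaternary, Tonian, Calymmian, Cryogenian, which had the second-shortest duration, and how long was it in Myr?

Paleogene, 42.97 million years

Start − end for each: Paleogene 66 − 23.03 = 42.97; Quaternary 2.58 − 0 = 2.58; Tonian 1000 − 720 = 280; Calymmian 1600 − 1400 = 200; Cryogenian 720 − 635 = 85.
Ranking these from shortest: Quaternary < Paleogene < Cryogenian < Calymmian < Tonian.
Position 2 in that ranking is Paleogene, which lasted 42.97 Myr.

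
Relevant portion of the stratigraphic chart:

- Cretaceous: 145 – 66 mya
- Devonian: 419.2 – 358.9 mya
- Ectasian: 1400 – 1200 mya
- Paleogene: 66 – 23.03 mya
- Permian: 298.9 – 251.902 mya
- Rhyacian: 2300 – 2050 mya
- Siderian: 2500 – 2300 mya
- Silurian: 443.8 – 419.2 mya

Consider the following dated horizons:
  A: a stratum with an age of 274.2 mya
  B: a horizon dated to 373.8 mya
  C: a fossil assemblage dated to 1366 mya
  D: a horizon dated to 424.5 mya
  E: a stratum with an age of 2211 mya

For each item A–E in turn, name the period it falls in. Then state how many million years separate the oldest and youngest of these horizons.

Match each age against the start–end ranges in the excerpt: A = 274.2 Ma → Permian (298.9–251.902); B = 373.8 Ma → Devonian (419.2–358.9); C = 1366 Ma → Ectasian (1400–1200); D = 424.5 Ma → Silurian (443.8–419.2); E = 2211 Ma → Rhyacian (2300–2050).
The largest age is 2211 Ma and the smallest is 274.2 Ma; their difference is 1936.8 Myr.

A — Permian; B — Devonian; C — Ectasian; D — Silurian; E — Rhyacian; span 1936.8 million years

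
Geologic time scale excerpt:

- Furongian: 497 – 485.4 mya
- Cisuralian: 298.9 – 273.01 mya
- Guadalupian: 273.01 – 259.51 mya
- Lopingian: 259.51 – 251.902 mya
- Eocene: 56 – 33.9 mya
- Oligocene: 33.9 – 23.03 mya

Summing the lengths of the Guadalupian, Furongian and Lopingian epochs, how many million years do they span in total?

32.708 million years

Each duration: Guadalupian = 13.5; Furongian = 11.6; Lopingian = 7.608.
Sum: 13.5 + 11.6 + 7.608 = 32.708 Myr.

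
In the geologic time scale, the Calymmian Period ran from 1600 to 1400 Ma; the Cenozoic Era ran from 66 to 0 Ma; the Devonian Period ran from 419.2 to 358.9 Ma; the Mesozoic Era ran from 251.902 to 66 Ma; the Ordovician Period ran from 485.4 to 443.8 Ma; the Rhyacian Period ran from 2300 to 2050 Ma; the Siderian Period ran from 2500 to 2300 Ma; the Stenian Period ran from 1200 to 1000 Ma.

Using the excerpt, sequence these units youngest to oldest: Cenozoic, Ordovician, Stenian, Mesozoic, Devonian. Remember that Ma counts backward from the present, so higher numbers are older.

Cenozoic, Mesozoic, Devonian, Ordovician, Stenian

The oldest of these is Stenian (starts 1200 Ma) and the youngest is Cenozoic (ends 0 Ma).
In between, by decreasing start age: Ordovician (485.4), Devonian (419.2), Mesozoic (251.902).
Listing youngest first means reversing that sequence.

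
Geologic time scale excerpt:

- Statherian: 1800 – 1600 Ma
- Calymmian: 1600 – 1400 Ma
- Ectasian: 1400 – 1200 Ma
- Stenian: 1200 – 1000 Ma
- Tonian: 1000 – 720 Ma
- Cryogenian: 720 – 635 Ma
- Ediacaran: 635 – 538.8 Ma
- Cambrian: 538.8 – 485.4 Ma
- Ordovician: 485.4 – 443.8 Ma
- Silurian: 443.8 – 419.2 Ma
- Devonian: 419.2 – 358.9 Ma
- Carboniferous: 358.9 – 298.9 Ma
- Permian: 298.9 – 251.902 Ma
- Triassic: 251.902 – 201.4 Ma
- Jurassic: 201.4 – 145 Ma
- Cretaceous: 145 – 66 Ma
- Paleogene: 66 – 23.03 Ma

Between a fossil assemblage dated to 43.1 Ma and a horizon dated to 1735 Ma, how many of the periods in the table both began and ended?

15

1735 Ma sits inside the Statherian (1800–1600) and 43.1 Ma inside the Paleogene (66–23.03); neither of those is wholly between the two dates.
The listed periods lying completely between them are Calymmian, Ectasian, Stenian, Tonian, Cryogenian, Ediacaran, Cambrian, Ordovician, Silurian, Devonian, Carboniferous, Permian, Triassic, Jurassic, Cretaceous — 15 in all.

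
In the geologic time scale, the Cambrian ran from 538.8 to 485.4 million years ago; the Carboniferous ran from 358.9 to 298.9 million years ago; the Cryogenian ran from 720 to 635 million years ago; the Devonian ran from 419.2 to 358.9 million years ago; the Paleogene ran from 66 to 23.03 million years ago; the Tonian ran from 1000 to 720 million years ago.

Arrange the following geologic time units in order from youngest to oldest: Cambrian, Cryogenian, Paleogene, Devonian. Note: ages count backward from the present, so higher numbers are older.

Sorting by start age (ascending Ma, since larger Ma = older): Paleogene began 66, Devonian began 419.2, Cambrian began 538.8, Cryogenian began 720.

Paleogene, Devonian, Cambrian, Cryogenian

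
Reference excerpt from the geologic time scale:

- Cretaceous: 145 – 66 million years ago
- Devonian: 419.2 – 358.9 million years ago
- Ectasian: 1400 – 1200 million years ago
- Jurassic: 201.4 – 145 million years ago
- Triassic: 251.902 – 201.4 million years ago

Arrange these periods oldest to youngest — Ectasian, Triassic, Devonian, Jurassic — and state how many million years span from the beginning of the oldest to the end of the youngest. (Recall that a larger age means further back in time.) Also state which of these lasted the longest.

Ectasian → Devonian → Triassic → Jurassic; total span 1255 Myr; longest is Ectasian

From the excerpt: Ectasian 1400–1200; Triassic 251.902–201.4; Devonian 419.2–358.9; Jurassic 201.4–145 (Ma).
Larger Ma is earlier, so the oldest is Ectasian and the youngest is Jurassic; oldest to youngest: Ectasian, Devonian, Triassic, Jurassic.
Oldest start 1400 minus youngest end 145 gives 1255 Myr overall.
Individual lengths (start − end): Jurassic 56.4; Ectasian 200; Devonian 60.3; Triassic 50.502. The largest is Ectasian at 200 Myr.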